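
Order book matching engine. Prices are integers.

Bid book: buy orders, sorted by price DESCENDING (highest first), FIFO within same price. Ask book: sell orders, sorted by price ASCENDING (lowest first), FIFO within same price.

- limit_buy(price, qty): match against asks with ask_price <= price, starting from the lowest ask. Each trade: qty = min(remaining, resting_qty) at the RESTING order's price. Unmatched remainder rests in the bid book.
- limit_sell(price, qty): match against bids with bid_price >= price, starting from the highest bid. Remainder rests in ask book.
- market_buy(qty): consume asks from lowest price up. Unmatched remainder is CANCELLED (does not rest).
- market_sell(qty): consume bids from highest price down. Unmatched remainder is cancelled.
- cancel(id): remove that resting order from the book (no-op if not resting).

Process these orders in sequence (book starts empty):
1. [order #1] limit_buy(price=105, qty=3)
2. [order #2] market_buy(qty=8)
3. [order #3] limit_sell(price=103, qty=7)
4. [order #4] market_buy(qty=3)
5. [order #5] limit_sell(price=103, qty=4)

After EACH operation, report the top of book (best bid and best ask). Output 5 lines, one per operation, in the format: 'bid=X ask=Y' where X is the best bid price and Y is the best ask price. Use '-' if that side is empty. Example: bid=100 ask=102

After op 1 [order #1] limit_buy(price=105, qty=3): fills=none; bids=[#1:3@105] asks=[-]
After op 2 [order #2] market_buy(qty=8): fills=none; bids=[#1:3@105] asks=[-]
After op 3 [order #3] limit_sell(price=103, qty=7): fills=#1x#3:3@105; bids=[-] asks=[#3:4@103]
After op 4 [order #4] market_buy(qty=3): fills=#4x#3:3@103; bids=[-] asks=[#3:1@103]
After op 5 [order #5] limit_sell(price=103, qty=4): fills=none; bids=[-] asks=[#3:1@103 #5:4@103]

Answer: bid=105 ask=-
bid=105 ask=-
bid=- ask=103
bid=- ask=103
bid=- ask=103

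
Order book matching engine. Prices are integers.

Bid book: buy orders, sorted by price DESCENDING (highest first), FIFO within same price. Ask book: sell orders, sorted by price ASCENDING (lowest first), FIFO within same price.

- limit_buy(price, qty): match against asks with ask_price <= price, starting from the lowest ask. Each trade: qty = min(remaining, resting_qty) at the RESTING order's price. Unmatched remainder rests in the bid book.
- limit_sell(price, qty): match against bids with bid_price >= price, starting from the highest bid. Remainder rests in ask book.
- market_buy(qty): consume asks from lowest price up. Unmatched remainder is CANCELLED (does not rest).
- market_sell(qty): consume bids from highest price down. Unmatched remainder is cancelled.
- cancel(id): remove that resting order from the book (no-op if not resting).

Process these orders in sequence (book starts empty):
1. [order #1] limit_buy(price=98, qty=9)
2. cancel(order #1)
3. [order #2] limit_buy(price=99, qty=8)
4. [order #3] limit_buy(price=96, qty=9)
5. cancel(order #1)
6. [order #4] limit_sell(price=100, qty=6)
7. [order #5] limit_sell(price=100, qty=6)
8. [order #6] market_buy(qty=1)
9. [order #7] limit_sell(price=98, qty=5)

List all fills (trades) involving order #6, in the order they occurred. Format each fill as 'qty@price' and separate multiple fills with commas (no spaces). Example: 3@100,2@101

Answer: 1@100

Derivation:
After op 1 [order #1] limit_buy(price=98, qty=9): fills=none; bids=[#1:9@98] asks=[-]
After op 2 cancel(order #1): fills=none; bids=[-] asks=[-]
After op 3 [order #2] limit_buy(price=99, qty=8): fills=none; bids=[#2:8@99] asks=[-]
After op 4 [order #3] limit_buy(price=96, qty=9): fills=none; bids=[#2:8@99 #3:9@96] asks=[-]
After op 5 cancel(order #1): fills=none; bids=[#2:8@99 #3:9@96] asks=[-]
After op 6 [order #4] limit_sell(price=100, qty=6): fills=none; bids=[#2:8@99 #3:9@96] asks=[#4:6@100]
After op 7 [order #5] limit_sell(price=100, qty=6): fills=none; bids=[#2:8@99 #3:9@96] asks=[#4:6@100 #5:6@100]
After op 8 [order #6] market_buy(qty=1): fills=#6x#4:1@100; bids=[#2:8@99 #3:9@96] asks=[#4:5@100 #5:6@100]
After op 9 [order #7] limit_sell(price=98, qty=5): fills=#2x#7:5@99; bids=[#2:3@99 #3:9@96] asks=[#4:5@100 #5:6@100]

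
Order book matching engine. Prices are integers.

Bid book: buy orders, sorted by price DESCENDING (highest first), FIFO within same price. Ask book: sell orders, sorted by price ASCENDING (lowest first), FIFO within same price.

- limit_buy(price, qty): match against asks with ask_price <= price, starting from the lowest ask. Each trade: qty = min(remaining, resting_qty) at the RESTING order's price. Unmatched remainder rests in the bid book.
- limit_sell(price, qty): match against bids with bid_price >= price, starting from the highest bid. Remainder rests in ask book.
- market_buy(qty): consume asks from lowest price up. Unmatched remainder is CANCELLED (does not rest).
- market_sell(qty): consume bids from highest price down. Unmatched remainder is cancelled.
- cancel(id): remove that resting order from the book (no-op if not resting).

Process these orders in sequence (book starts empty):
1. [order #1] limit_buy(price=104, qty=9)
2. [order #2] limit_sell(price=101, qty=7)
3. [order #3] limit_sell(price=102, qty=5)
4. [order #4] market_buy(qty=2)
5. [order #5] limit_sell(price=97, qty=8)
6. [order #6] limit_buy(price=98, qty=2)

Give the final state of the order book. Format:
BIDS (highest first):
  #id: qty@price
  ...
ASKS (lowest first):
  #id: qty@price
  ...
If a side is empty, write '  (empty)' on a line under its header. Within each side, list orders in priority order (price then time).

Answer: BIDS (highest first):
  (empty)
ASKS (lowest first):
  #5: 6@97
  #3: 1@102

Derivation:
After op 1 [order #1] limit_buy(price=104, qty=9): fills=none; bids=[#1:9@104] asks=[-]
After op 2 [order #2] limit_sell(price=101, qty=7): fills=#1x#2:7@104; bids=[#1:2@104] asks=[-]
After op 3 [order #3] limit_sell(price=102, qty=5): fills=#1x#3:2@104; bids=[-] asks=[#3:3@102]
After op 4 [order #4] market_buy(qty=2): fills=#4x#3:2@102; bids=[-] asks=[#3:1@102]
After op 5 [order #5] limit_sell(price=97, qty=8): fills=none; bids=[-] asks=[#5:8@97 #3:1@102]
After op 6 [order #6] limit_buy(price=98, qty=2): fills=#6x#5:2@97; bids=[-] asks=[#5:6@97 #3:1@102]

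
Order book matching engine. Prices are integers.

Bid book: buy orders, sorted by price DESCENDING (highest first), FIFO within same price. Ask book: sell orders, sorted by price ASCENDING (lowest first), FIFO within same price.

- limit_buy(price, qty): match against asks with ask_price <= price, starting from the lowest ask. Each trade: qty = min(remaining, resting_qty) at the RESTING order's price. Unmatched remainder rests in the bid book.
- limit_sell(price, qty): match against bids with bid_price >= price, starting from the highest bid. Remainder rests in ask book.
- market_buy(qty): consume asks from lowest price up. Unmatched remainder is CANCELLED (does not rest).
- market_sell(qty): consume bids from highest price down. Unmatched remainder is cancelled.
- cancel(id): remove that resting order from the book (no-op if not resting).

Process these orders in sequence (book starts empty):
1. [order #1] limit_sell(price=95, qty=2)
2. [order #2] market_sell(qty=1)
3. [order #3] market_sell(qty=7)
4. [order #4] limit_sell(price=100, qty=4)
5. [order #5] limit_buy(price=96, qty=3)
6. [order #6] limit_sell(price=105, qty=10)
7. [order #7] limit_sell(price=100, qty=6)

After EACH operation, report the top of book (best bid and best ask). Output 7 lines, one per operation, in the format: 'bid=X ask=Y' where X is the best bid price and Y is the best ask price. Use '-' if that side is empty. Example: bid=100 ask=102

After op 1 [order #1] limit_sell(price=95, qty=2): fills=none; bids=[-] asks=[#1:2@95]
After op 2 [order #2] market_sell(qty=1): fills=none; bids=[-] asks=[#1:2@95]
After op 3 [order #3] market_sell(qty=7): fills=none; bids=[-] asks=[#1:2@95]
After op 4 [order #4] limit_sell(price=100, qty=4): fills=none; bids=[-] asks=[#1:2@95 #4:4@100]
After op 5 [order #5] limit_buy(price=96, qty=3): fills=#5x#1:2@95; bids=[#5:1@96] asks=[#4:4@100]
After op 6 [order #6] limit_sell(price=105, qty=10): fills=none; bids=[#5:1@96] asks=[#4:4@100 #6:10@105]
After op 7 [order #7] limit_sell(price=100, qty=6): fills=none; bids=[#5:1@96] asks=[#4:4@100 #7:6@100 #6:10@105]

Answer: bid=- ask=95
bid=- ask=95
bid=- ask=95
bid=- ask=95
bid=96 ask=100
bid=96 ask=100
bid=96 ask=100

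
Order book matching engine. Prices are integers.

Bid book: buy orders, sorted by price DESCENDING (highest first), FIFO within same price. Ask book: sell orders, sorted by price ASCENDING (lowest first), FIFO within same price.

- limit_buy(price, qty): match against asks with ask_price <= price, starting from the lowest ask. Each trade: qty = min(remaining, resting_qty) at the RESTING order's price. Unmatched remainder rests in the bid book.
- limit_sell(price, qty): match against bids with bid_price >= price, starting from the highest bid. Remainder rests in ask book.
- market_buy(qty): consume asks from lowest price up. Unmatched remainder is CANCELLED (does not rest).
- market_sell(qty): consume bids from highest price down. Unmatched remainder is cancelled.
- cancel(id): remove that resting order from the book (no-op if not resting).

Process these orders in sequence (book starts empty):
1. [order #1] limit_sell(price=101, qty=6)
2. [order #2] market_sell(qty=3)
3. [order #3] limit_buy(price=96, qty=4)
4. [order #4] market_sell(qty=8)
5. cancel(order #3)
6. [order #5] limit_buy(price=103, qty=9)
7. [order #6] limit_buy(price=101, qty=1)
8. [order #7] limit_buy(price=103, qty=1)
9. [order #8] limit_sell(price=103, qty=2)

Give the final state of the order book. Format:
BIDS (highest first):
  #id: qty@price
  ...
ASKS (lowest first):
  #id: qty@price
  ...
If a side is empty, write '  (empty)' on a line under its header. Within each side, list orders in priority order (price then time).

After op 1 [order #1] limit_sell(price=101, qty=6): fills=none; bids=[-] asks=[#1:6@101]
After op 2 [order #2] market_sell(qty=3): fills=none; bids=[-] asks=[#1:6@101]
After op 3 [order #3] limit_buy(price=96, qty=4): fills=none; bids=[#3:4@96] asks=[#1:6@101]
After op 4 [order #4] market_sell(qty=8): fills=#3x#4:4@96; bids=[-] asks=[#1:6@101]
After op 5 cancel(order #3): fills=none; bids=[-] asks=[#1:6@101]
After op 6 [order #5] limit_buy(price=103, qty=9): fills=#5x#1:6@101; bids=[#5:3@103] asks=[-]
After op 7 [order #6] limit_buy(price=101, qty=1): fills=none; bids=[#5:3@103 #6:1@101] asks=[-]
After op 8 [order #7] limit_buy(price=103, qty=1): fills=none; bids=[#5:3@103 #7:1@103 #6:1@101] asks=[-]
After op 9 [order #8] limit_sell(price=103, qty=2): fills=#5x#8:2@103; bids=[#5:1@103 #7:1@103 #6:1@101] asks=[-]

Answer: BIDS (highest first):
  #5: 1@103
  #7: 1@103
  #6: 1@101
ASKS (lowest first):
  (empty)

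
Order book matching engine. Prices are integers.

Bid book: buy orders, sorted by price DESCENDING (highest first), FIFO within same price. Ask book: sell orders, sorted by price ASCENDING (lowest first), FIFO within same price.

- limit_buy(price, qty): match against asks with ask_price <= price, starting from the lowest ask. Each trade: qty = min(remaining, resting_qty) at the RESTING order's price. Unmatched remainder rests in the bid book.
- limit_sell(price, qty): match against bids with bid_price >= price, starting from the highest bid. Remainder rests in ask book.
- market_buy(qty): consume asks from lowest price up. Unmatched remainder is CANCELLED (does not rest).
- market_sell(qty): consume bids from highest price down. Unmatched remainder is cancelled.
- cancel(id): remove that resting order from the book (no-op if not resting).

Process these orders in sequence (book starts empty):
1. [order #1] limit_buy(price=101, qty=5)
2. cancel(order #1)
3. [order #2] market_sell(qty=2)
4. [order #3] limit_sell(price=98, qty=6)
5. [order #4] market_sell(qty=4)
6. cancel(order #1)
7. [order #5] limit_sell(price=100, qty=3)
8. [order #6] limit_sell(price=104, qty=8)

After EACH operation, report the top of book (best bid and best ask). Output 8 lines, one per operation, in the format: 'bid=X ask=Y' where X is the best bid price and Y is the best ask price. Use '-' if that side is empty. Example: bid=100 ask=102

Answer: bid=101 ask=-
bid=- ask=-
bid=- ask=-
bid=- ask=98
bid=- ask=98
bid=- ask=98
bid=- ask=98
bid=- ask=98

Derivation:
After op 1 [order #1] limit_buy(price=101, qty=5): fills=none; bids=[#1:5@101] asks=[-]
After op 2 cancel(order #1): fills=none; bids=[-] asks=[-]
After op 3 [order #2] market_sell(qty=2): fills=none; bids=[-] asks=[-]
After op 4 [order #3] limit_sell(price=98, qty=6): fills=none; bids=[-] asks=[#3:6@98]
After op 5 [order #4] market_sell(qty=4): fills=none; bids=[-] asks=[#3:6@98]
After op 6 cancel(order #1): fills=none; bids=[-] asks=[#3:6@98]
After op 7 [order #5] limit_sell(price=100, qty=3): fills=none; bids=[-] asks=[#3:6@98 #5:3@100]
After op 8 [order #6] limit_sell(price=104, qty=8): fills=none; bids=[-] asks=[#3:6@98 #5:3@100 #6:8@104]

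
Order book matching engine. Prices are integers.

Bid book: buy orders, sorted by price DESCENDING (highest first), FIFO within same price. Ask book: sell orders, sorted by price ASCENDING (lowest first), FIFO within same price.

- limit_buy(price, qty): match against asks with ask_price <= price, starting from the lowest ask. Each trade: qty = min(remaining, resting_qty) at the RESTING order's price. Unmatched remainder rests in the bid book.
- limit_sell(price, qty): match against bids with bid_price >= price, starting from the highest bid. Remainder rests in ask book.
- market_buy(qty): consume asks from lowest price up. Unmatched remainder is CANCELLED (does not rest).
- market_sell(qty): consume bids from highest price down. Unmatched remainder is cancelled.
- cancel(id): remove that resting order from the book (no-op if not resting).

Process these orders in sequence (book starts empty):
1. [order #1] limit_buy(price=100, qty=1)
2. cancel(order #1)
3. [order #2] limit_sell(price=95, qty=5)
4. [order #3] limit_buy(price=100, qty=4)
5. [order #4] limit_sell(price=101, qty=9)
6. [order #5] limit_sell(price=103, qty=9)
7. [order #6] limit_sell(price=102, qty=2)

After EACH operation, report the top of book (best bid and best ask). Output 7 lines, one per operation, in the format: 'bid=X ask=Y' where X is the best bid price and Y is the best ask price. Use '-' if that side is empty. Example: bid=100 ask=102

Answer: bid=100 ask=-
bid=- ask=-
bid=- ask=95
bid=- ask=95
bid=- ask=95
bid=- ask=95
bid=- ask=95

Derivation:
After op 1 [order #1] limit_buy(price=100, qty=1): fills=none; bids=[#1:1@100] asks=[-]
After op 2 cancel(order #1): fills=none; bids=[-] asks=[-]
After op 3 [order #2] limit_sell(price=95, qty=5): fills=none; bids=[-] asks=[#2:5@95]
After op 4 [order #3] limit_buy(price=100, qty=4): fills=#3x#2:4@95; bids=[-] asks=[#2:1@95]
After op 5 [order #4] limit_sell(price=101, qty=9): fills=none; bids=[-] asks=[#2:1@95 #4:9@101]
After op 6 [order #5] limit_sell(price=103, qty=9): fills=none; bids=[-] asks=[#2:1@95 #4:9@101 #5:9@103]
After op 7 [order #6] limit_sell(price=102, qty=2): fills=none; bids=[-] asks=[#2:1@95 #4:9@101 #6:2@102 #5:9@103]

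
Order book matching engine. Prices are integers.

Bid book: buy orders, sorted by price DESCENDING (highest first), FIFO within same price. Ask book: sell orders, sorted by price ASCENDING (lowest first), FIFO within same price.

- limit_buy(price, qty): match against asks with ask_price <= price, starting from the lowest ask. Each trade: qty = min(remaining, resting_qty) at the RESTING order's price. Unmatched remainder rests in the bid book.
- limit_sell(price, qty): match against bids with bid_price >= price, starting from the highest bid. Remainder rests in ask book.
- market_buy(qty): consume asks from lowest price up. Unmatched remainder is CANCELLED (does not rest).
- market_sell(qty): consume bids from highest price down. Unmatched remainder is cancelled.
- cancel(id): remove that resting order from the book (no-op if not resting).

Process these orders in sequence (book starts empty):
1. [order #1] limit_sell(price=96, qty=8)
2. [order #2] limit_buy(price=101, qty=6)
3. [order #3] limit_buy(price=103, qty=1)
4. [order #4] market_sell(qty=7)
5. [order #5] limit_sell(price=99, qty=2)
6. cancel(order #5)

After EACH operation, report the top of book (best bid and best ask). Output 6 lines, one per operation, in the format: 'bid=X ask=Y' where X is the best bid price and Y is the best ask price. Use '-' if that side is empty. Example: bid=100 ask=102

After op 1 [order #1] limit_sell(price=96, qty=8): fills=none; bids=[-] asks=[#1:8@96]
After op 2 [order #2] limit_buy(price=101, qty=6): fills=#2x#1:6@96; bids=[-] asks=[#1:2@96]
After op 3 [order #3] limit_buy(price=103, qty=1): fills=#3x#1:1@96; bids=[-] asks=[#1:1@96]
After op 4 [order #4] market_sell(qty=7): fills=none; bids=[-] asks=[#1:1@96]
After op 5 [order #5] limit_sell(price=99, qty=2): fills=none; bids=[-] asks=[#1:1@96 #5:2@99]
After op 6 cancel(order #5): fills=none; bids=[-] asks=[#1:1@96]

Answer: bid=- ask=96
bid=- ask=96
bid=- ask=96
bid=- ask=96
bid=- ask=96
bid=- ask=96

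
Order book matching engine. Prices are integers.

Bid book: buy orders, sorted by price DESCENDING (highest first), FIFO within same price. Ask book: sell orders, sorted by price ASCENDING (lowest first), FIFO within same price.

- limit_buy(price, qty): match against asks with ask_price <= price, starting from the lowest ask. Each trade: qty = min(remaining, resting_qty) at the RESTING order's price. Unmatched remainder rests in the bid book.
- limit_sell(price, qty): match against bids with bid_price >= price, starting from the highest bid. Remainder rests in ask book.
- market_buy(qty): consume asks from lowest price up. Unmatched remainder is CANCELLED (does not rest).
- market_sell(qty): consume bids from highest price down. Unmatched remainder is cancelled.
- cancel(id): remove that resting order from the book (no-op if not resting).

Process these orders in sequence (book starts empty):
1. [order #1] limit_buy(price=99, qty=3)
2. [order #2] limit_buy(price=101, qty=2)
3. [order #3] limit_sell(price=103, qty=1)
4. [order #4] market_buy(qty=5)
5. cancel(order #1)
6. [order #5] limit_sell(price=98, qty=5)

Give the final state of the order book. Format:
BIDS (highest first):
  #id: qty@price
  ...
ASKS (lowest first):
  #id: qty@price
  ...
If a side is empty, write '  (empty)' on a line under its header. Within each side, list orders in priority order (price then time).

Answer: BIDS (highest first):
  (empty)
ASKS (lowest first):
  #5: 3@98

Derivation:
After op 1 [order #1] limit_buy(price=99, qty=3): fills=none; bids=[#1:3@99] asks=[-]
After op 2 [order #2] limit_buy(price=101, qty=2): fills=none; bids=[#2:2@101 #1:3@99] asks=[-]
After op 3 [order #3] limit_sell(price=103, qty=1): fills=none; bids=[#2:2@101 #1:3@99] asks=[#3:1@103]
After op 4 [order #4] market_buy(qty=5): fills=#4x#3:1@103; bids=[#2:2@101 #1:3@99] asks=[-]
After op 5 cancel(order #1): fills=none; bids=[#2:2@101] asks=[-]
After op 6 [order #5] limit_sell(price=98, qty=5): fills=#2x#5:2@101; bids=[-] asks=[#5:3@98]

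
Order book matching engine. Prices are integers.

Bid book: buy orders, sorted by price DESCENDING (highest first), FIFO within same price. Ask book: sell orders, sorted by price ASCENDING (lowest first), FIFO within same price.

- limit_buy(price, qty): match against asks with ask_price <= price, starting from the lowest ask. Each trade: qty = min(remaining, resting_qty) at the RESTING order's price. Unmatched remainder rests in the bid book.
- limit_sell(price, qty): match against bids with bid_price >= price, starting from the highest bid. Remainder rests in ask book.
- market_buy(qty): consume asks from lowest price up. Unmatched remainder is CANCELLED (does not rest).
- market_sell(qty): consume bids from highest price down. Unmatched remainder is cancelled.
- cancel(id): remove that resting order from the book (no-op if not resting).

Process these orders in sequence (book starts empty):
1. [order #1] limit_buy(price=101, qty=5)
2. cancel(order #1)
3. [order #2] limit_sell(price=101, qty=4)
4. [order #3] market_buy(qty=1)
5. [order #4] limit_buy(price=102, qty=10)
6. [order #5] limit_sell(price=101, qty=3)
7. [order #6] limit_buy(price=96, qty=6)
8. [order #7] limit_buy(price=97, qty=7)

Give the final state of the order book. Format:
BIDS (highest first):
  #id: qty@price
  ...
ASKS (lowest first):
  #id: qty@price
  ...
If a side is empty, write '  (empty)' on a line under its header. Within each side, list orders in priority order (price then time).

Answer: BIDS (highest first):
  #4: 4@102
  #7: 7@97
  #6: 6@96
ASKS (lowest first):
  (empty)

Derivation:
After op 1 [order #1] limit_buy(price=101, qty=5): fills=none; bids=[#1:5@101] asks=[-]
After op 2 cancel(order #1): fills=none; bids=[-] asks=[-]
After op 3 [order #2] limit_sell(price=101, qty=4): fills=none; bids=[-] asks=[#2:4@101]
After op 4 [order #3] market_buy(qty=1): fills=#3x#2:1@101; bids=[-] asks=[#2:3@101]
After op 5 [order #4] limit_buy(price=102, qty=10): fills=#4x#2:3@101; bids=[#4:7@102] asks=[-]
After op 6 [order #5] limit_sell(price=101, qty=3): fills=#4x#5:3@102; bids=[#4:4@102] asks=[-]
After op 7 [order #6] limit_buy(price=96, qty=6): fills=none; bids=[#4:4@102 #6:6@96] asks=[-]
After op 8 [order #7] limit_buy(price=97, qty=7): fills=none; bids=[#4:4@102 #7:7@97 #6:6@96] asks=[-]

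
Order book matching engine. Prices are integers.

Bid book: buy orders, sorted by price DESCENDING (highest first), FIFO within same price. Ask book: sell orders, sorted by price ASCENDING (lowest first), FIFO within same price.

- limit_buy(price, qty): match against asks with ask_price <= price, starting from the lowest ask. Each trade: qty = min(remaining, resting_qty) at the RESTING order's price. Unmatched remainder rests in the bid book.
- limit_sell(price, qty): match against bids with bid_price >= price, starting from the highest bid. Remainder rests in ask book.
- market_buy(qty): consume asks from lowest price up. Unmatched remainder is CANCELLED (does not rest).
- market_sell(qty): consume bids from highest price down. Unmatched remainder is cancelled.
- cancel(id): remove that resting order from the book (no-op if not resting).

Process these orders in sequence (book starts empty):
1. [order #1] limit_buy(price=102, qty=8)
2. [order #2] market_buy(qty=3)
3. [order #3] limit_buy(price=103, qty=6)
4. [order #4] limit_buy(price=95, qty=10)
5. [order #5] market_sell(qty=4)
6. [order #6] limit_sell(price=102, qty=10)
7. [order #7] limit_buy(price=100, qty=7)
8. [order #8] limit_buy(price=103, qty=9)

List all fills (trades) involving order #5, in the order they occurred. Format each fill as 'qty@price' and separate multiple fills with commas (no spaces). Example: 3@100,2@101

After op 1 [order #1] limit_buy(price=102, qty=8): fills=none; bids=[#1:8@102] asks=[-]
After op 2 [order #2] market_buy(qty=3): fills=none; bids=[#1:8@102] asks=[-]
After op 3 [order #3] limit_buy(price=103, qty=6): fills=none; bids=[#3:6@103 #1:8@102] asks=[-]
After op 4 [order #4] limit_buy(price=95, qty=10): fills=none; bids=[#3:6@103 #1:8@102 #4:10@95] asks=[-]
After op 5 [order #5] market_sell(qty=4): fills=#3x#5:4@103; bids=[#3:2@103 #1:8@102 #4:10@95] asks=[-]
After op 6 [order #6] limit_sell(price=102, qty=10): fills=#3x#6:2@103 #1x#6:8@102; bids=[#4:10@95] asks=[-]
After op 7 [order #7] limit_buy(price=100, qty=7): fills=none; bids=[#7:7@100 #4:10@95] asks=[-]
After op 8 [order #8] limit_buy(price=103, qty=9): fills=none; bids=[#8:9@103 #7:7@100 #4:10@95] asks=[-]

Answer: 4@103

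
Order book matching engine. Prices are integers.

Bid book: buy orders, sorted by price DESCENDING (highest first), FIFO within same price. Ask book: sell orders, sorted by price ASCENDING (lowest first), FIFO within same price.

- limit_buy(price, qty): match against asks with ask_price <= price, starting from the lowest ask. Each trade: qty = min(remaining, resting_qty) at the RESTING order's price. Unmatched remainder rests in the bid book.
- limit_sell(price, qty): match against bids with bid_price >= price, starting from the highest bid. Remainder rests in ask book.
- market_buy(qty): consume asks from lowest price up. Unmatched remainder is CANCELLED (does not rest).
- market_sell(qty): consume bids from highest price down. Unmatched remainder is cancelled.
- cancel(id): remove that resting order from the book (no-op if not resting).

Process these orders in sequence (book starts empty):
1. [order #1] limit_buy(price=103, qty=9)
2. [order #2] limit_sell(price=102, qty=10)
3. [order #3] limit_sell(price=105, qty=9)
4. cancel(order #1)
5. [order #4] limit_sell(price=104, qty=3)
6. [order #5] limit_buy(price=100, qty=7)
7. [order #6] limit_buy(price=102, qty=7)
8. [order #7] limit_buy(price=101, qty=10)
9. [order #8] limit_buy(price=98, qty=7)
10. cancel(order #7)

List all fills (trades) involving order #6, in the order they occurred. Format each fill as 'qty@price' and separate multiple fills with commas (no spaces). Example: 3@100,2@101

Answer: 1@102

Derivation:
After op 1 [order #1] limit_buy(price=103, qty=9): fills=none; bids=[#1:9@103] asks=[-]
After op 2 [order #2] limit_sell(price=102, qty=10): fills=#1x#2:9@103; bids=[-] asks=[#2:1@102]
After op 3 [order #3] limit_sell(price=105, qty=9): fills=none; bids=[-] asks=[#2:1@102 #3:9@105]
After op 4 cancel(order #1): fills=none; bids=[-] asks=[#2:1@102 #3:9@105]
After op 5 [order #4] limit_sell(price=104, qty=3): fills=none; bids=[-] asks=[#2:1@102 #4:3@104 #3:9@105]
After op 6 [order #5] limit_buy(price=100, qty=7): fills=none; bids=[#5:7@100] asks=[#2:1@102 #4:3@104 #3:9@105]
After op 7 [order #6] limit_buy(price=102, qty=7): fills=#6x#2:1@102; bids=[#6:6@102 #5:7@100] asks=[#4:3@104 #3:9@105]
After op 8 [order #7] limit_buy(price=101, qty=10): fills=none; bids=[#6:6@102 #7:10@101 #5:7@100] asks=[#4:3@104 #3:9@105]
After op 9 [order #8] limit_buy(price=98, qty=7): fills=none; bids=[#6:6@102 #7:10@101 #5:7@100 #8:7@98] asks=[#4:3@104 #3:9@105]
After op 10 cancel(order #7): fills=none; bids=[#6:6@102 #5:7@100 #8:7@98] asks=[#4:3@104 #3:9@105]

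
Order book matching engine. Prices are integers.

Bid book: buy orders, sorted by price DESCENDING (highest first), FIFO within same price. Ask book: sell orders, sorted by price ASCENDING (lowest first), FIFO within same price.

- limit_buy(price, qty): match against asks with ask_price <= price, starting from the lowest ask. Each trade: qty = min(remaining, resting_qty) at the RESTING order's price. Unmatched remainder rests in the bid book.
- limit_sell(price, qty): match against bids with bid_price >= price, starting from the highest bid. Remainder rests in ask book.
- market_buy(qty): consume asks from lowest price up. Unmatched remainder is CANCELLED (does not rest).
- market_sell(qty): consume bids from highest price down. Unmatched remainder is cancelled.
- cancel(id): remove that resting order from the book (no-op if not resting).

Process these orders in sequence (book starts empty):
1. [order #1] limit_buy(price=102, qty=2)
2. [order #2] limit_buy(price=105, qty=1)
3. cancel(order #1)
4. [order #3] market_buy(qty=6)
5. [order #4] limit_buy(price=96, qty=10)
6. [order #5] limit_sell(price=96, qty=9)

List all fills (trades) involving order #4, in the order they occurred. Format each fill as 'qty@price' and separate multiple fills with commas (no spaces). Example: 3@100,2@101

After op 1 [order #1] limit_buy(price=102, qty=2): fills=none; bids=[#1:2@102] asks=[-]
After op 2 [order #2] limit_buy(price=105, qty=1): fills=none; bids=[#2:1@105 #1:2@102] asks=[-]
After op 3 cancel(order #1): fills=none; bids=[#2:1@105] asks=[-]
After op 4 [order #3] market_buy(qty=6): fills=none; bids=[#2:1@105] asks=[-]
After op 5 [order #4] limit_buy(price=96, qty=10): fills=none; bids=[#2:1@105 #4:10@96] asks=[-]
After op 6 [order #5] limit_sell(price=96, qty=9): fills=#2x#5:1@105 #4x#5:8@96; bids=[#4:2@96] asks=[-]

Answer: 8@96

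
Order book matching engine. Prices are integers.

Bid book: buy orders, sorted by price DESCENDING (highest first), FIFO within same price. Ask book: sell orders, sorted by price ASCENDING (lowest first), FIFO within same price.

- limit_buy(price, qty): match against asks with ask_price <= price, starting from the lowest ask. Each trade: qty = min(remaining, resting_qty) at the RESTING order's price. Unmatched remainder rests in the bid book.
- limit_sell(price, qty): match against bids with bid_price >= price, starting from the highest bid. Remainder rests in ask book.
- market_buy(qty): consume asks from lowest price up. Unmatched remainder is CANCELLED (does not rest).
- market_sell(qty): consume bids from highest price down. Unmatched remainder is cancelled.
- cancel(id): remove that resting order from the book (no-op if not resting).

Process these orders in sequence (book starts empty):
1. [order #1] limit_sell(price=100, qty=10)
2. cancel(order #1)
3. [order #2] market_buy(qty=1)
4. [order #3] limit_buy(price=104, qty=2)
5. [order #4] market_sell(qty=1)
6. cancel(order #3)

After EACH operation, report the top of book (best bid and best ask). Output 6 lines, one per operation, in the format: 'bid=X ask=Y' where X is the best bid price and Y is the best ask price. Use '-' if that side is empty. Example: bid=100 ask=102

Answer: bid=- ask=100
bid=- ask=-
bid=- ask=-
bid=104 ask=-
bid=104 ask=-
bid=- ask=-

Derivation:
After op 1 [order #1] limit_sell(price=100, qty=10): fills=none; bids=[-] asks=[#1:10@100]
After op 2 cancel(order #1): fills=none; bids=[-] asks=[-]
After op 3 [order #2] market_buy(qty=1): fills=none; bids=[-] asks=[-]
After op 4 [order #3] limit_buy(price=104, qty=2): fills=none; bids=[#3:2@104] asks=[-]
After op 5 [order #4] market_sell(qty=1): fills=#3x#4:1@104; bids=[#3:1@104] asks=[-]
After op 6 cancel(order #3): fills=none; bids=[-] asks=[-]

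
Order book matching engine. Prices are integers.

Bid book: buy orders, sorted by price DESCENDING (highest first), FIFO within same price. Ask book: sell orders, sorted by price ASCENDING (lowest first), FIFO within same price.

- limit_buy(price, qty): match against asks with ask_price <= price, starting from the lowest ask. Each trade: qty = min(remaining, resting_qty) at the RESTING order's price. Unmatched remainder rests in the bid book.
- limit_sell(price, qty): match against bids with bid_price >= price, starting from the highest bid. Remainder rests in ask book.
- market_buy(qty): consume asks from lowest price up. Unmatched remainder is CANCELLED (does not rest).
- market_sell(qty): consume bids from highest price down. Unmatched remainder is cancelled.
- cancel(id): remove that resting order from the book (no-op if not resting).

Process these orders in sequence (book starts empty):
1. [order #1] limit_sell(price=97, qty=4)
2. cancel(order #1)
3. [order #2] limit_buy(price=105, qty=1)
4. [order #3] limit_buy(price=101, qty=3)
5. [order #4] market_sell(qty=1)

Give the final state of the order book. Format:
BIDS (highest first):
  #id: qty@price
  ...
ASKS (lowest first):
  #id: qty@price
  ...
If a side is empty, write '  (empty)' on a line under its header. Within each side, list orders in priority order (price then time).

Answer: BIDS (highest first):
  #3: 3@101
ASKS (lowest first):
  (empty)

Derivation:
After op 1 [order #1] limit_sell(price=97, qty=4): fills=none; bids=[-] asks=[#1:4@97]
After op 2 cancel(order #1): fills=none; bids=[-] asks=[-]
After op 3 [order #2] limit_buy(price=105, qty=1): fills=none; bids=[#2:1@105] asks=[-]
After op 4 [order #3] limit_buy(price=101, qty=3): fills=none; bids=[#2:1@105 #3:3@101] asks=[-]
After op 5 [order #4] market_sell(qty=1): fills=#2x#4:1@105; bids=[#3:3@101] asks=[-]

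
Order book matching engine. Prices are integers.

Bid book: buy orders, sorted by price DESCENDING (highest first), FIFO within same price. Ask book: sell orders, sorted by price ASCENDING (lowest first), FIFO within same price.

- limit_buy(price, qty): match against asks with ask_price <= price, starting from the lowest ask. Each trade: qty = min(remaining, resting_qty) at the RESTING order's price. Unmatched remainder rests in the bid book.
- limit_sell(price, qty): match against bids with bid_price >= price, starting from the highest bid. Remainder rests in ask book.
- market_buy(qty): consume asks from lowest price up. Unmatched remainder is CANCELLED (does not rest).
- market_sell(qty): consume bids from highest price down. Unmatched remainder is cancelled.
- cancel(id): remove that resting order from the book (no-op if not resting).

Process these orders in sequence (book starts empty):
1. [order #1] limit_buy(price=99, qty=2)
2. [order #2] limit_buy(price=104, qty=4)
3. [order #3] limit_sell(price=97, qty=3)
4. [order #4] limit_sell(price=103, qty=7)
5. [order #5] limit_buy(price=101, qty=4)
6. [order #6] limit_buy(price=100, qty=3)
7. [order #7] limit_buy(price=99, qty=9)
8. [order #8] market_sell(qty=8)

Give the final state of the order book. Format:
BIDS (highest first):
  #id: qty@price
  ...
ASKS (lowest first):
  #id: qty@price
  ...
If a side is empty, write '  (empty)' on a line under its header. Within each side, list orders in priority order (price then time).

After op 1 [order #1] limit_buy(price=99, qty=2): fills=none; bids=[#1:2@99] asks=[-]
After op 2 [order #2] limit_buy(price=104, qty=4): fills=none; bids=[#2:4@104 #1:2@99] asks=[-]
After op 3 [order #3] limit_sell(price=97, qty=3): fills=#2x#3:3@104; bids=[#2:1@104 #1:2@99] asks=[-]
After op 4 [order #4] limit_sell(price=103, qty=7): fills=#2x#4:1@104; bids=[#1:2@99] asks=[#4:6@103]
After op 5 [order #5] limit_buy(price=101, qty=4): fills=none; bids=[#5:4@101 #1:2@99] asks=[#4:6@103]
After op 6 [order #6] limit_buy(price=100, qty=3): fills=none; bids=[#5:4@101 #6:3@100 #1:2@99] asks=[#4:6@103]
After op 7 [order #7] limit_buy(price=99, qty=9): fills=none; bids=[#5:4@101 #6:3@100 #1:2@99 #7:9@99] asks=[#4:6@103]
After op 8 [order #8] market_sell(qty=8): fills=#5x#8:4@101 #6x#8:3@100 #1x#8:1@99; bids=[#1:1@99 #7:9@99] asks=[#4:6@103]

Answer: BIDS (highest first):
  #1: 1@99
  #7: 9@99
ASKS (lowest first):
  #4: 6@103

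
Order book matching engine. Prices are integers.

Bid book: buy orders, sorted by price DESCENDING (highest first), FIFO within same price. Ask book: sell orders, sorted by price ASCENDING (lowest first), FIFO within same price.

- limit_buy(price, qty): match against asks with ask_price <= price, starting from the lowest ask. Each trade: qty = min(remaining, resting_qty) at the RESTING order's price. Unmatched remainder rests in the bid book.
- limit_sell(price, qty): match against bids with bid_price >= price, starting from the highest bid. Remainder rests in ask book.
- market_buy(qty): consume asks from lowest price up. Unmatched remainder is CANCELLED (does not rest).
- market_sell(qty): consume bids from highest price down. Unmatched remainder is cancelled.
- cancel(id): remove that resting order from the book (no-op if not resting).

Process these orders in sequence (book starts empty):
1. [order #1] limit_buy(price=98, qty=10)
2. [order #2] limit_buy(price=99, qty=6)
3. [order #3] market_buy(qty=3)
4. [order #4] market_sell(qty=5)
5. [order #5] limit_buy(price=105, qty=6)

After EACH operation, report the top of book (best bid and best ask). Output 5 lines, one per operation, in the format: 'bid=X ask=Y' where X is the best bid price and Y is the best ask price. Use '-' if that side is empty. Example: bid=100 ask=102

Answer: bid=98 ask=-
bid=99 ask=-
bid=99 ask=-
bid=99 ask=-
bid=105 ask=-

Derivation:
After op 1 [order #1] limit_buy(price=98, qty=10): fills=none; bids=[#1:10@98] asks=[-]
After op 2 [order #2] limit_buy(price=99, qty=6): fills=none; bids=[#2:6@99 #1:10@98] asks=[-]
After op 3 [order #3] market_buy(qty=3): fills=none; bids=[#2:6@99 #1:10@98] asks=[-]
After op 4 [order #4] market_sell(qty=5): fills=#2x#4:5@99; bids=[#2:1@99 #1:10@98] asks=[-]
After op 5 [order #5] limit_buy(price=105, qty=6): fills=none; bids=[#5:6@105 #2:1@99 #1:10@98] asks=[-]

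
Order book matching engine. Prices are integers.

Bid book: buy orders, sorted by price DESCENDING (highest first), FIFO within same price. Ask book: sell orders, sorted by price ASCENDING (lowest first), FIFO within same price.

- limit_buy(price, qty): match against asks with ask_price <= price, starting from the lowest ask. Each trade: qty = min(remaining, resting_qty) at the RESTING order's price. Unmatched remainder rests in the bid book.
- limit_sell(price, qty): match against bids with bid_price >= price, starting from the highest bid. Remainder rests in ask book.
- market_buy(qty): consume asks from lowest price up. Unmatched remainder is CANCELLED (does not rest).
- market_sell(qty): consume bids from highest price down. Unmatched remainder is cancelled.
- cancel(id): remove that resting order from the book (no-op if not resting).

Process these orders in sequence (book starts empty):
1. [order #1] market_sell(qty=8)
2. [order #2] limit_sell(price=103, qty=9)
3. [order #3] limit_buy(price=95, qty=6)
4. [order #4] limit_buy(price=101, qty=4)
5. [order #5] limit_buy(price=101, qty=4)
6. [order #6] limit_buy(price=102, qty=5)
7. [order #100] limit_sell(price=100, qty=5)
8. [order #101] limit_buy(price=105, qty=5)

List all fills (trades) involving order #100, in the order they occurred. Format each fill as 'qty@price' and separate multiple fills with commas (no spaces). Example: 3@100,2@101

Answer: 5@102

Derivation:
After op 1 [order #1] market_sell(qty=8): fills=none; bids=[-] asks=[-]
After op 2 [order #2] limit_sell(price=103, qty=9): fills=none; bids=[-] asks=[#2:9@103]
After op 3 [order #3] limit_buy(price=95, qty=6): fills=none; bids=[#3:6@95] asks=[#2:9@103]
After op 4 [order #4] limit_buy(price=101, qty=4): fills=none; bids=[#4:4@101 #3:6@95] asks=[#2:9@103]
After op 5 [order #5] limit_buy(price=101, qty=4): fills=none; bids=[#4:4@101 #5:4@101 #3:6@95] asks=[#2:9@103]
After op 6 [order #6] limit_buy(price=102, qty=5): fills=none; bids=[#6:5@102 #4:4@101 #5:4@101 #3:6@95] asks=[#2:9@103]
After op 7 [order #100] limit_sell(price=100, qty=5): fills=#6x#100:5@102; bids=[#4:4@101 #5:4@101 #3:6@95] asks=[#2:9@103]
After op 8 [order #101] limit_buy(price=105, qty=5): fills=#101x#2:5@103; bids=[#4:4@101 #5:4@101 #3:6@95] asks=[#2:4@103]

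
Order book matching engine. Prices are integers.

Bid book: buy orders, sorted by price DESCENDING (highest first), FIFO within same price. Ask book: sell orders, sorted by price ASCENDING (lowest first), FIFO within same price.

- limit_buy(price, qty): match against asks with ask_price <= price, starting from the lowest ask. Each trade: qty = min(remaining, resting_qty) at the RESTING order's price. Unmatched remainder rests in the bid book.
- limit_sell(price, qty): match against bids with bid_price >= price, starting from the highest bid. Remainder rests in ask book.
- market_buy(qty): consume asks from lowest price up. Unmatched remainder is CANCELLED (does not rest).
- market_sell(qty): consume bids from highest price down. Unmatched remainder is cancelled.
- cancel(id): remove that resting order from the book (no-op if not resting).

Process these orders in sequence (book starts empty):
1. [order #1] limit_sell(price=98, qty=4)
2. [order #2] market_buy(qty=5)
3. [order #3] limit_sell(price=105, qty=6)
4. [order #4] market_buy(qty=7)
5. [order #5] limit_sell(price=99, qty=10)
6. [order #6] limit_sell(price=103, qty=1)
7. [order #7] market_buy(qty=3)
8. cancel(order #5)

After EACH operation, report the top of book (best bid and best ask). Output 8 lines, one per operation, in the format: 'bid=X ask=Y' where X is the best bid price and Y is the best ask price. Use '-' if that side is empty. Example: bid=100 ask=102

After op 1 [order #1] limit_sell(price=98, qty=4): fills=none; bids=[-] asks=[#1:4@98]
After op 2 [order #2] market_buy(qty=5): fills=#2x#1:4@98; bids=[-] asks=[-]
After op 3 [order #3] limit_sell(price=105, qty=6): fills=none; bids=[-] asks=[#3:6@105]
After op 4 [order #4] market_buy(qty=7): fills=#4x#3:6@105; bids=[-] asks=[-]
After op 5 [order #5] limit_sell(price=99, qty=10): fills=none; bids=[-] asks=[#5:10@99]
After op 6 [order #6] limit_sell(price=103, qty=1): fills=none; bids=[-] asks=[#5:10@99 #6:1@103]
After op 7 [order #7] market_buy(qty=3): fills=#7x#5:3@99; bids=[-] asks=[#5:7@99 #6:1@103]
After op 8 cancel(order #5): fills=none; bids=[-] asks=[#6:1@103]

Answer: bid=- ask=98
bid=- ask=-
bid=- ask=105
bid=- ask=-
bid=- ask=99
bid=- ask=99
bid=- ask=99
bid=- ask=103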